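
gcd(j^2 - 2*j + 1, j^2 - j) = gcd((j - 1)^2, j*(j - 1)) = j - 1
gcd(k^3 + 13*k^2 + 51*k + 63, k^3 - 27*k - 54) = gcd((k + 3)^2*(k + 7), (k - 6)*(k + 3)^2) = k^2 + 6*k + 9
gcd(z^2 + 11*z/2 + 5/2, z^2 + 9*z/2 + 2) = z + 1/2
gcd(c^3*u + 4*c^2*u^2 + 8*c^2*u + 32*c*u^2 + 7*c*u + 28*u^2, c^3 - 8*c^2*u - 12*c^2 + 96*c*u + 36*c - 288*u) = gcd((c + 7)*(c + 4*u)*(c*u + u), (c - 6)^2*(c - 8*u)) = 1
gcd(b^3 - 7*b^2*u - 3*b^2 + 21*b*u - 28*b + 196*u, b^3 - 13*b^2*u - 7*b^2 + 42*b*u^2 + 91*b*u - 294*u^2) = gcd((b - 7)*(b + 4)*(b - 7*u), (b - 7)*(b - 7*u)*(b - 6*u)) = -b^2 + 7*b*u + 7*b - 49*u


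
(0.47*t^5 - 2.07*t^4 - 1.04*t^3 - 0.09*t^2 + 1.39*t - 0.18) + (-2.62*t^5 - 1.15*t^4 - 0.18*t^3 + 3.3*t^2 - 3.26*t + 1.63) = -2.15*t^5 - 3.22*t^4 - 1.22*t^3 + 3.21*t^2 - 1.87*t + 1.45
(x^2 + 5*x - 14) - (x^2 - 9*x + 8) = 14*x - 22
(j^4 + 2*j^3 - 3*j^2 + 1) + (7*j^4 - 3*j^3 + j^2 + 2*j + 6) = 8*j^4 - j^3 - 2*j^2 + 2*j + 7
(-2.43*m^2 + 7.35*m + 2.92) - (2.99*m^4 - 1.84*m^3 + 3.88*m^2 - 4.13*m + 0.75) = -2.99*m^4 + 1.84*m^3 - 6.31*m^2 + 11.48*m + 2.17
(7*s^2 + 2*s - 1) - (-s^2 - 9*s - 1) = 8*s^2 + 11*s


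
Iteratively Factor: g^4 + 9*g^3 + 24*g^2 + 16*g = (g)*(g^3 + 9*g^2 + 24*g + 16) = g*(g + 4)*(g^2 + 5*g + 4) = g*(g + 4)^2*(g + 1)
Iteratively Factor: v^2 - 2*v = (v - 2)*(v)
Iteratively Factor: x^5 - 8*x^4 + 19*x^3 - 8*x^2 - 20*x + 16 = (x - 1)*(x^4 - 7*x^3 + 12*x^2 + 4*x - 16) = (x - 2)*(x - 1)*(x^3 - 5*x^2 + 2*x + 8) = (x - 2)*(x - 1)*(x + 1)*(x^2 - 6*x + 8) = (x - 2)^2*(x - 1)*(x + 1)*(x - 4)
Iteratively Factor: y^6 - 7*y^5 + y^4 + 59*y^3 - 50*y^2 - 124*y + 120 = (y + 2)*(y^5 - 9*y^4 + 19*y^3 + 21*y^2 - 92*y + 60) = (y - 2)*(y + 2)*(y^4 - 7*y^3 + 5*y^2 + 31*y - 30) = (y - 3)*(y - 2)*(y + 2)*(y^3 - 4*y^2 - 7*y + 10) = (y - 3)*(y - 2)*(y + 2)^2*(y^2 - 6*y + 5) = (y - 3)*(y - 2)*(y - 1)*(y + 2)^2*(y - 5)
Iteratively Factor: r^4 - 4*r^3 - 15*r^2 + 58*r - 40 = (r - 1)*(r^3 - 3*r^2 - 18*r + 40) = (r - 5)*(r - 1)*(r^2 + 2*r - 8) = (r - 5)*(r - 2)*(r - 1)*(r + 4)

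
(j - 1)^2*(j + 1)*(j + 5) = j^4 + 4*j^3 - 6*j^2 - 4*j + 5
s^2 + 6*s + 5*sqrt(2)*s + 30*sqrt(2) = (s + 6)*(s + 5*sqrt(2))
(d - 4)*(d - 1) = d^2 - 5*d + 4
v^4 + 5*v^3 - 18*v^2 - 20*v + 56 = (v - 2)^2*(v + 2)*(v + 7)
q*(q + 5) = q^2 + 5*q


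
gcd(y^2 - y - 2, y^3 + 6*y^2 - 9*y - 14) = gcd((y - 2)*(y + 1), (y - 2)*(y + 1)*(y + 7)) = y^2 - y - 2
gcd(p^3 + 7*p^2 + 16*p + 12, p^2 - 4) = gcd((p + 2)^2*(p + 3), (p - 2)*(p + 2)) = p + 2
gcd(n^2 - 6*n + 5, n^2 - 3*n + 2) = n - 1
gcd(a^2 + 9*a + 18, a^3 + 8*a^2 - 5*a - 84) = 1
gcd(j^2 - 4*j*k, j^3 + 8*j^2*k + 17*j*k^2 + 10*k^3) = 1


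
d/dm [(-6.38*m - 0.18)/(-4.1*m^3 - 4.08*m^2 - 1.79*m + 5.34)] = (26.158*m^3 + 26.0304*m^2 + 11.4202*m - (6.38*m + 0.18)*(12.3*m^2 + 8.16*m + 1.79) - 34.0692)/(4.1*m^3 + 4.08*m^2 + 1.79*m - 5.34)^2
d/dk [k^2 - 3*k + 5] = 2*k - 3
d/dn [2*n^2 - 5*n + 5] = 4*n - 5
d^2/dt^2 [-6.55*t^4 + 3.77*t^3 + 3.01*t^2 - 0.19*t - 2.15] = -78.6*t^2 + 22.62*t + 6.02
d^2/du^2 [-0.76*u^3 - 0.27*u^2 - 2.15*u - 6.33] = -4.56*u - 0.54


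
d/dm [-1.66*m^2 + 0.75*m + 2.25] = 0.75 - 3.32*m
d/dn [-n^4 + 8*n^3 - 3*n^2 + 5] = 2*n*(-2*n^2 + 12*n - 3)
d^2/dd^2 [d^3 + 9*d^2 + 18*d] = 6*d + 18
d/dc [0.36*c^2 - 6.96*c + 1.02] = 0.72*c - 6.96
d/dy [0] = 0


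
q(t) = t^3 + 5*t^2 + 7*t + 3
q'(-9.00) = 160.00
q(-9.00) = -384.00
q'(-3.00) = 4.00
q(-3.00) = 0.00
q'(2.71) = 56.13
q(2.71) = 78.59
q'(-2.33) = -0.01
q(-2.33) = 1.19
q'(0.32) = 10.51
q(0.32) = 5.78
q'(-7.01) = 84.32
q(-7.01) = -144.84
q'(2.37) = 47.55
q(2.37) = 60.99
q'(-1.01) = -0.04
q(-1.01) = 0.00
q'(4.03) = 96.02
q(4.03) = 177.87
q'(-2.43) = 0.41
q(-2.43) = 1.17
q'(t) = 3*t^2 + 10*t + 7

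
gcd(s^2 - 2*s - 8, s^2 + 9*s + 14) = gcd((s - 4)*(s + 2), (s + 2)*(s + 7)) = s + 2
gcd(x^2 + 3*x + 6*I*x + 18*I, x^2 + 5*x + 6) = x + 3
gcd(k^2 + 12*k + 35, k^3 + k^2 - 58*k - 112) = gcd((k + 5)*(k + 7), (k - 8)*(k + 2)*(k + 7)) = k + 7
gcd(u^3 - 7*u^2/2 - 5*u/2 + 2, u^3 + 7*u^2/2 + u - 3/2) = u^2 + u/2 - 1/2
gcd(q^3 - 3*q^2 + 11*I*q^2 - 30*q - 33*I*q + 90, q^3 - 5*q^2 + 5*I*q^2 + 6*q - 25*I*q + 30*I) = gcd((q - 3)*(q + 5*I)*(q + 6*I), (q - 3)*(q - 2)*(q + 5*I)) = q^2 + q*(-3 + 5*I) - 15*I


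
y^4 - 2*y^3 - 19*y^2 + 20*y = y*(y - 5)*(y - 1)*(y + 4)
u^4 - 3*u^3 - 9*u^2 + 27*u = u*(u - 3)^2*(u + 3)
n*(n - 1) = n^2 - n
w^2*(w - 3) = w^3 - 3*w^2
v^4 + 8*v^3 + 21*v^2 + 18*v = v*(v + 2)*(v + 3)^2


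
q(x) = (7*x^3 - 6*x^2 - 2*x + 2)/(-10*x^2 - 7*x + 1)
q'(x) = (20*x + 7)*(7*x^3 - 6*x^2 - 2*x + 2)/(-10*x^2 - 7*x + 1)^2 + (21*x^2 - 12*x - 2)/(-10*x^2 - 7*x + 1) = (-70*x^4 - 98*x^3 + 43*x^2 + 28*x + 12)/(100*x^4 + 140*x^3 + 29*x^2 - 14*x + 1)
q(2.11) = -0.63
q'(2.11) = -0.60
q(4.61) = -2.26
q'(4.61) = -0.68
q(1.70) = -0.39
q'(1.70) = -0.56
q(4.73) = -2.34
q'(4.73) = -0.68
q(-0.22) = 1.01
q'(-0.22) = 2.08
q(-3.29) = 3.63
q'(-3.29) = -0.61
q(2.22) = -0.70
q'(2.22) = -0.61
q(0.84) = -0.02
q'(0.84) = -0.19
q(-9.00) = 7.47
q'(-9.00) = -0.69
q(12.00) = -7.36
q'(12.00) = -0.70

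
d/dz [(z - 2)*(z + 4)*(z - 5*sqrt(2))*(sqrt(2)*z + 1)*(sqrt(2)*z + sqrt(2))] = 10*z^4 - 36*sqrt(2)*z^3 + 24*z^3 - 81*sqrt(2)*z^2 - 66*z^2 - 92*z + 108*sqrt(2)*z + 60 + 72*sqrt(2)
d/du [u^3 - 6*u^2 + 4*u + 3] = 3*u^2 - 12*u + 4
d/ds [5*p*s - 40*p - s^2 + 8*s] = 5*p - 2*s + 8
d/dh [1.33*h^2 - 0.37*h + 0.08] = 2.66*h - 0.37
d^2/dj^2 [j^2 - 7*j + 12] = 2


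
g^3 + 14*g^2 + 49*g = g*(g + 7)^2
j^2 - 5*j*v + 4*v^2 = (j - 4*v)*(j - v)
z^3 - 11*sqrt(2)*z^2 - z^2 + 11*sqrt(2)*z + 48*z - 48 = (z - 1)*(z - 8*sqrt(2))*(z - 3*sqrt(2))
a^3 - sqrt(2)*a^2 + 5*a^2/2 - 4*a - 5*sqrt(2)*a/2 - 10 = (a + 5/2)*(a - 2*sqrt(2))*(a + sqrt(2))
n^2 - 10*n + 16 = (n - 8)*(n - 2)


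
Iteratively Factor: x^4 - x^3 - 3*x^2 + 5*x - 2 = (x - 1)*(x^3 - 3*x + 2) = (x - 1)^2*(x^2 + x - 2) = (x - 1)^3*(x + 2)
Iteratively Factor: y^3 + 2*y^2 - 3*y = (y + 3)*(y^2 - y) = (y - 1)*(y + 3)*(y)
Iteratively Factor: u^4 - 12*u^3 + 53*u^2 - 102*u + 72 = (u - 2)*(u^3 - 10*u^2 + 33*u - 36) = (u - 3)*(u - 2)*(u^2 - 7*u + 12) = (u - 3)^2*(u - 2)*(u - 4)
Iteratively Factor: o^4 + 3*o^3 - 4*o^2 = (o)*(o^3 + 3*o^2 - 4*o) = o*(o - 1)*(o^2 + 4*o) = o^2*(o - 1)*(o + 4)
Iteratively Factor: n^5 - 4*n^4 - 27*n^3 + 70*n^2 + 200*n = (n + 4)*(n^4 - 8*n^3 + 5*n^2 + 50*n) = n*(n + 4)*(n^3 - 8*n^2 + 5*n + 50) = n*(n - 5)*(n + 4)*(n^2 - 3*n - 10) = n*(n - 5)^2*(n + 4)*(n + 2)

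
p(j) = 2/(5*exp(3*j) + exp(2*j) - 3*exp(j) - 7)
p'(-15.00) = 0.00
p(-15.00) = -0.29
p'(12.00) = 0.00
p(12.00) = 0.00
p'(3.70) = -0.00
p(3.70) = 0.00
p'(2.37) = -0.00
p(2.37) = 0.00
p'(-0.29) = -0.24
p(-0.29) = -0.30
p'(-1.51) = 0.01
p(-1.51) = -0.26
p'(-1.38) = 0.01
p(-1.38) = -0.26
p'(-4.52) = 0.00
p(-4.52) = -0.28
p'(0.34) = -3.86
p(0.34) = 0.43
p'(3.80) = -0.00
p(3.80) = 0.00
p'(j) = 2*(-15*exp(3*j) - 2*exp(2*j) + 3*exp(j))/(5*exp(3*j) + exp(2*j) - 3*exp(j) - 7)^2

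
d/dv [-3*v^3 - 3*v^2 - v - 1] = -9*v^2 - 6*v - 1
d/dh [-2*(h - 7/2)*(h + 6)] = -4*h - 5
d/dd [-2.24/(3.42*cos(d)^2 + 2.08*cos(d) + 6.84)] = -(15.3216*cos(d) + 4.6592)*sin(d)/(3.42*cos(d)^2 + 2.08*cos(d) + 6.84)^2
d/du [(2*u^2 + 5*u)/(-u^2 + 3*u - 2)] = (11*u^2 - 8*u - 10)/(u^4 - 6*u^3 + 13*u^2 - 12*u + 4)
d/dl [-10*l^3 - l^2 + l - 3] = -30*l^2 - 2*l + 1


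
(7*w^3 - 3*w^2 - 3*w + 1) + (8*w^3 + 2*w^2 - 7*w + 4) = 15*w^3 - w^2 - 10*w + 5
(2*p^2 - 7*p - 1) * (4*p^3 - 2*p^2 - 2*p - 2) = 8*p^5 - 32*p^4 + 6*p^3 + 12*p^2 + 16*p + 2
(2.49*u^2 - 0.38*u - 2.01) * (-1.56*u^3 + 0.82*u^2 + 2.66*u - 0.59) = -3.8844*u^5 + 2.6346*u^4 + 9.4474*u^3 - 4.1281*u^2 - 5.1224*u + 1.1859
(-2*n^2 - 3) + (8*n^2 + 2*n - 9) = 6*n^2 + 2*n - 12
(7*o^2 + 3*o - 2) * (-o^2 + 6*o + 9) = -7*o^4 + 39*o^3 + 83*o^2 + 15*o - 18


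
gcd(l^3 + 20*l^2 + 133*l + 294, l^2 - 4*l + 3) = 1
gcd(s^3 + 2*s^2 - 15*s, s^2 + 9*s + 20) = s + 5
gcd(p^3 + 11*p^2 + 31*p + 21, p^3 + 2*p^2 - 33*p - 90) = p + 3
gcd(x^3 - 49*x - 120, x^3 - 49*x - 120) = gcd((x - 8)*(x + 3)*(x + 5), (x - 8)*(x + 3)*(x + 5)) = x^3 - 49*x - 120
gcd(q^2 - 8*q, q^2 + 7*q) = q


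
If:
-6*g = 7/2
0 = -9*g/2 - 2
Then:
No Solution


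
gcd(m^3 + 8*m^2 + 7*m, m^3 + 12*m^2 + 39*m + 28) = m^2 + 8*m + 7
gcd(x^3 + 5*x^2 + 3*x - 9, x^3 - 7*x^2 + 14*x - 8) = x - 1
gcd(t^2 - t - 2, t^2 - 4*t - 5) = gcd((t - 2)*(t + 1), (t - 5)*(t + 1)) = t + 1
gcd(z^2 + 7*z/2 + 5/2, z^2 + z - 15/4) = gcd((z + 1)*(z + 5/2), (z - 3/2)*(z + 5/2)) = z + 5/2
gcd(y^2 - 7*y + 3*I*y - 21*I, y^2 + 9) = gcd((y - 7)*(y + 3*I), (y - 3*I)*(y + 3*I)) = y + 3*I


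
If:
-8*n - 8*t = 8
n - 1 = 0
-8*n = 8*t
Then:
No Solution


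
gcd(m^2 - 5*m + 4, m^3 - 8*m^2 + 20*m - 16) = m - 4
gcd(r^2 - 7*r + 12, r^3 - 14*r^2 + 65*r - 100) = r - 4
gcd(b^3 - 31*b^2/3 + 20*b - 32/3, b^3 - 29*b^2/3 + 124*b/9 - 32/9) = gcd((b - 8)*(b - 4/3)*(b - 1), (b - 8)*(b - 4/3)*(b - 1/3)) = b^2 - 28*b/3 + 32/3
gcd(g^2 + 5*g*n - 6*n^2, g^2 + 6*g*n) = g + 6*n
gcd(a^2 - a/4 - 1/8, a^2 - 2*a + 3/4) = a - 1/2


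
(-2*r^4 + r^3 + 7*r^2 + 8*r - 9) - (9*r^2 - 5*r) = -2*r^4 + r^3 - 2*r^2 + 13*r - 9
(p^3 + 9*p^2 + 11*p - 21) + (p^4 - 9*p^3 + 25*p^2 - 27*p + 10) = p^4 - 8*p^3 + 34*p^2 - 16*p - 11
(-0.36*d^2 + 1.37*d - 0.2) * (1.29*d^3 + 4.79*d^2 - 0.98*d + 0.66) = -0.4644*d^5 + 0.0429000000000002*d^4 + 6.6571*d^3 - 2.5382*d^2 + 1.1002*d - 0.132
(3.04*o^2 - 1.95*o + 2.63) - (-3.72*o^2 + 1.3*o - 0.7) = 6.76*o^2 - 3.25*o + 3.33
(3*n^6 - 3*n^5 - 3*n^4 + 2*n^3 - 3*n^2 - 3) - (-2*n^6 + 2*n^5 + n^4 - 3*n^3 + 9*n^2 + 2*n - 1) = 5*n^6 - 5*n^5 - 4*n^4 + 5*n^3 - 12*n^2 - 2*n - 2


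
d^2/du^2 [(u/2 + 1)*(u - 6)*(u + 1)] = 3*u - 3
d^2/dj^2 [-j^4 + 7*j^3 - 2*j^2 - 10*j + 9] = -12*j^2 + 42*j - 4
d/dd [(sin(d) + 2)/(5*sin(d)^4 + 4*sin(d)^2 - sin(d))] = (-15*sin(d)^4 - 40*sin(d)^3 - 4*sin(d)^2 - 16*sin(d) + 2)*cos(d)/((5*sin(d)^3 + 4*sin(d) - 1)^2*sin(d)^2)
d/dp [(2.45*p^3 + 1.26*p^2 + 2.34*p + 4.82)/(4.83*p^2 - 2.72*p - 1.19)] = (11.8335*p^4 - 13.328*p^3 - 23.4759*p^2 - 49.56*p + 10.3258)/(23.3289*p^4 - 26.2752*p^3 - 4.097*p^2 + 6.4736*p + 1.4161)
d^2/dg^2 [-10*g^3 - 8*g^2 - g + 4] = -60*g - 16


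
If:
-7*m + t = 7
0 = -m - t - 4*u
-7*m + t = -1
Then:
No Solution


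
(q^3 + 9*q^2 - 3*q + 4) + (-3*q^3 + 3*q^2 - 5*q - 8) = -2*q^3 + 12*q^2 - 8*q - 4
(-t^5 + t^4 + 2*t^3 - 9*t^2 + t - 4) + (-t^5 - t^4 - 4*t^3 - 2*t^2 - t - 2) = -2*t^5 - 2*t^3 - 11*t^2 - 6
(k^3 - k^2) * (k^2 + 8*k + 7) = k^5 + 7*k^4 - k^3 - 7*k^2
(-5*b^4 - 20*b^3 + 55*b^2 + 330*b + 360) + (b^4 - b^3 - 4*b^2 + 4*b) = -4*b^4 - 21*b^3 + 51*b^2 + 334*b + 360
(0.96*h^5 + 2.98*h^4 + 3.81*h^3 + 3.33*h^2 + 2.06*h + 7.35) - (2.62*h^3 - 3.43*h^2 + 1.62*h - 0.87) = 0.96*h^5 + 2.98*h^4 + 1.19*h^3 + 6.76*h^2 + 0.44*h + 8.22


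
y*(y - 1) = y^2 - y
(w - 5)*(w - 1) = w^2 - 6*w + 5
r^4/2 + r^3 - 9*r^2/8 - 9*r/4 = r*(r/2 + 1)*(r - 3/2)*(r + 3/2)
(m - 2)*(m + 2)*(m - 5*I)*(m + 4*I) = m^4 - I*m^3 + 16*m^2 + 4*I*m - 80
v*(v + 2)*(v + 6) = v^3 + 8*v^2 + 12*v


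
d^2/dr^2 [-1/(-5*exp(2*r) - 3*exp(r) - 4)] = (2*(10*exp(r) + 3)^2*exp(r) - (20*exp(r) + 3)*(5*exp(2*r) + 3*exp(r) + 4))*exp(r)/(5*exp(2*r) + 3*exp(r) + 4)^3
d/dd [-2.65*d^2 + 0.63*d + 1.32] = 0.63 - 5.3*d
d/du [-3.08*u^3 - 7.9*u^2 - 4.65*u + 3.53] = -9.24*u^2 - 15.8*u - 4.65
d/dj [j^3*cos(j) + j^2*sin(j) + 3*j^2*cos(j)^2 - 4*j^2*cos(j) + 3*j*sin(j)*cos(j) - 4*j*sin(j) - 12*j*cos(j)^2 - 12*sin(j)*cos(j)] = -j^3*sin(j) - 3*j^2*sin(2*j) + 4*sqrt(2)*j^2*sin(j + pi/4) + 2*j*sin(j) + 12*j*sin(2*j) - 12*j*cos(j) + 6*j*cos(2*j) + 3*j - 4*sin(j) + 3*sin(2*j)/2 - 18*cos(2*j) - 6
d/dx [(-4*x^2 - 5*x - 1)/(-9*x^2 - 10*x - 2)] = x*(-5*x - 2)/(81*x^4 + 180*x^3 + 136*x^2 + 40*x + 4)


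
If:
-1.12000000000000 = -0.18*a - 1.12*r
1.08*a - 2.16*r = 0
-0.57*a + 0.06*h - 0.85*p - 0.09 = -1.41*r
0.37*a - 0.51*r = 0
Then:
No Solution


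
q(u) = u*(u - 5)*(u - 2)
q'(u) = u*(u - 5) + u*(u - 2) + (u - 5)*(u - 2)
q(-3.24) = -139.90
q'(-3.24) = 86.85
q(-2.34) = -74.54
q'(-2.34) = 59.19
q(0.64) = 3.79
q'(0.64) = 2.27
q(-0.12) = -1.30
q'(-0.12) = 11.72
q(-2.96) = -116.87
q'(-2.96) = 77.72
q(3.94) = -8.10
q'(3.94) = 1.41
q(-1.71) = -42.57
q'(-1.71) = 42.71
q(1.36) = 3.17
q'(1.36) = -3.49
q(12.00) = 840.00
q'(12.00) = 274.00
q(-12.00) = -2856.00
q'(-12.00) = 610.00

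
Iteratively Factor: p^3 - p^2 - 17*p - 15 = (p + 3)*(p^2 - 4*p - 5) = (p - 5)*(p + 3)*(p + 1)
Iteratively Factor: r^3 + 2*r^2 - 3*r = (r + 3)*(r^2 - r) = (r - 1)*(r + 3)*(r)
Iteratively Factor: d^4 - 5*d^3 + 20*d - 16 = (d + 2)*(d^3 - 7*d^2 + 14*d - 8) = (d - 1)*(d + 2)*(d^2 - 6*d + 8) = (d - 2)*(d - 1)*(d + 2)*(d - 4)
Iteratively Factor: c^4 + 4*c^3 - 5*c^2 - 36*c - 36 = (c + 3)*(c^3 + c^2 - 8*c - 12) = (c - 3)*(c + 3)*(c^2 + 4*c + 4) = (c - 3)*(c + 2)*(c + 3)*(c + 2)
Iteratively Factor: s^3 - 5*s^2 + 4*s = (s - 1)*(s^2 - 4*s) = (s - 4)*(s - 1)*(s)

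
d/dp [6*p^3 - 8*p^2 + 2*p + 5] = 18*p^2 - 16*p + 2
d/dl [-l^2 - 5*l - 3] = -2*l - 5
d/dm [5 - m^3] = -3*m^2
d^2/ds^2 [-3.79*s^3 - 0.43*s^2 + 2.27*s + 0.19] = -22.74*s - 0.86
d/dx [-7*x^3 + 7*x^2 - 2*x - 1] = -21*x^2 + 14*x - 2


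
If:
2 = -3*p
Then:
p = -2/3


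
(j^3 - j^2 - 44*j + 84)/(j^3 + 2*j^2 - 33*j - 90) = (j^2 + 5*j - 14)/(j^2 + 8*j + 15)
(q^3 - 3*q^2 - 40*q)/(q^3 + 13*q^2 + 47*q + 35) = q*(q - 8)/(q^2 + 8*q + 7)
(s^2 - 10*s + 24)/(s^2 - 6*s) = (s - 4)/s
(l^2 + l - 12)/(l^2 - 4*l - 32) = (l - 3)/(l - 8)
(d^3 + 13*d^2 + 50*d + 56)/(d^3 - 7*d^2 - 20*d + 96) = (d^2 + 9*d + 14)/(d^2 - 11*d + 24)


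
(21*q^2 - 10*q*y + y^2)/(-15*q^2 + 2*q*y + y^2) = (-7*q + y)/(5*q + y)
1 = 1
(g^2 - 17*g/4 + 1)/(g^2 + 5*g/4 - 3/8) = 2*(g - 4)/(2*g + 3)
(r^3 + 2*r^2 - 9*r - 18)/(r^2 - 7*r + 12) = (r^2 + 5*r + 6)/(r - 4)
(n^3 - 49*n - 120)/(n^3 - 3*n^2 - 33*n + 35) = (n^2 - 5*n - 24)/(n^2 - 8*n + 7)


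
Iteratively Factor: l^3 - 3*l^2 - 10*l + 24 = (l - 4)*(l^2 + l - 6) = (l - 4)*(l + 3)*(l - 2)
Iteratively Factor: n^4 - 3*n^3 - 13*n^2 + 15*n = (n - 5)*(n^3 + 2*n^2 - 3*n) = (n - 5)*(n - 1)*(n^2 + 3*n) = n*(n - 5)*(n - 1)*(n + 3)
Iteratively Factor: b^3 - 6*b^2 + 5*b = (b)*(b^2 - 6*b + 5) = b*(b - 5)*(b - 1)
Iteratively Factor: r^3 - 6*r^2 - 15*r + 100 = (r + 4)*(r^2 - 10*r + 25) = (r - 5)*(r + 4)*(r - 5)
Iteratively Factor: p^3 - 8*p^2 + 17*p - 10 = (p - 2)*(p^2 - 6*p + 5) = (p - 5)*(p - 2)*(p - 1)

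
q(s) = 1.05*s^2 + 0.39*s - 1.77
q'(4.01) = 8.81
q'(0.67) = 1.80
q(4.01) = 16.68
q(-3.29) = 8.31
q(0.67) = -1.04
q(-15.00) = 228.63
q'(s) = 2.1*s + 0.39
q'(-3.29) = -6.52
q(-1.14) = -0.85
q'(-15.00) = -31.11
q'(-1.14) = -2.00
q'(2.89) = 6.46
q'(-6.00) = -12.21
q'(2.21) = 5.03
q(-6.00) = 33.69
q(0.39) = -1.46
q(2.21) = 4.22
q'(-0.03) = 0.33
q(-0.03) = -1.78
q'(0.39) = 1.21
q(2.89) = 8.13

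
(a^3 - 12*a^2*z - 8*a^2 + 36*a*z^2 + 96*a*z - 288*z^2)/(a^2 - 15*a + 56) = (a^2 - 12*a*z + 36*z^2)/(a - 7)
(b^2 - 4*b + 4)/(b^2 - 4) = (b - 2)/(b + 2)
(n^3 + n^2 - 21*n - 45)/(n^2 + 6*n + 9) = n - 5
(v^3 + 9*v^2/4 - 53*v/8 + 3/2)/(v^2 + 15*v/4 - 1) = v - 3/2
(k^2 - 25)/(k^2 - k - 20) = (k + 5)/(k + 4)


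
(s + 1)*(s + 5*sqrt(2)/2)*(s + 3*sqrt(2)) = s^3 + s^2 + 11*sqrt(2)*s^2/2 + 11*sqrt(2)*s/2 + 15*s + 15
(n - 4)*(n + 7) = n^2 + 3*n - 28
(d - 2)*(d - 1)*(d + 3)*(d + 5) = d^4 + 5*d^3 - 7*d^2 - 29*d + 30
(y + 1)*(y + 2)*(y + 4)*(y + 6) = y^4 + 13*y^3 + 56*y^2 + 92*y + 48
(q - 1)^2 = q^2 - 2*q + 1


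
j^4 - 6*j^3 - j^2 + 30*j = j*(j - 5)*(j - 3)*(j + 2)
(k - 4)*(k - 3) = k^2 - 7*k + 12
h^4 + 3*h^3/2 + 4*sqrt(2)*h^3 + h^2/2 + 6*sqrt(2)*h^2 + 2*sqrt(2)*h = h*(h + 1/2)*(h + 1)*(h + 4*sqrt(2))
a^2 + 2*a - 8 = (a - 2)*(a + 4)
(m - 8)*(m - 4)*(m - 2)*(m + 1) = m^4 - 13*m^3 + 42*m^2 - 8*m - 64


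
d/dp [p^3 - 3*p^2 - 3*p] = 3*p^2 - 6*p - 3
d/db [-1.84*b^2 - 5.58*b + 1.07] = -3.68*b - 5.58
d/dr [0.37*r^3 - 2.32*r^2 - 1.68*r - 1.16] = 1.11*r^2 - 4.64*r - 1.68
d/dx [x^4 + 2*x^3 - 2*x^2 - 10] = 2*x*(2*x^2 + 3*x - 2)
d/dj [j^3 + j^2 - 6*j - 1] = 3*j^2 + 2*j - 6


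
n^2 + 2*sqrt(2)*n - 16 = (n - 2*sqrt(2))*(n + 4*sqrt(2))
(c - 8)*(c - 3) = c^2 - 11*c + 24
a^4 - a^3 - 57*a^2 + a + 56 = (a - 8)*(a - 1)*(a + 1)*(a + 7)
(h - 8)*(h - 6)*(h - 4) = h^3 - 18*h^2 + 104*h - 192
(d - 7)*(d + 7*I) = d^2 - 7*d + 7*I*d - 49*I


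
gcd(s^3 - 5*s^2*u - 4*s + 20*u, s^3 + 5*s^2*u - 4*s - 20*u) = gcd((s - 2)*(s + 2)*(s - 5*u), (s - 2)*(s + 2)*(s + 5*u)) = s^2 - 4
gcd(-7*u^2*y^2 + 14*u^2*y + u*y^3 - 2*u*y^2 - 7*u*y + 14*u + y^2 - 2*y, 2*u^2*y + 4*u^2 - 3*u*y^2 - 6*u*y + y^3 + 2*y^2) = 1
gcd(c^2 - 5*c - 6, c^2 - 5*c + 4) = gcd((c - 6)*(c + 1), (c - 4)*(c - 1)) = 1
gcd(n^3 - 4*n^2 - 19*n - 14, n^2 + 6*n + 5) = n + 1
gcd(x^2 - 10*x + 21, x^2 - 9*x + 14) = x - 7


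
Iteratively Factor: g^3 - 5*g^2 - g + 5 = (g + 1)*(g^2 - 6*g + 5) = (g - 5)*(g + 1)*(g - 1)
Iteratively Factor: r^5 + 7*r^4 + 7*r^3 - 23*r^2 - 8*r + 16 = (r - 1)*(r^4 + 8*r^3 + 15*r^2 - 8*r - 16) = (r - 1)^2*(r^3 + 9*r^2 + 24*r + 16) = (r - 1)^2*(r + 4)*(r^2 + 5*r + 4) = (r - 1)^2*(r + 1)*(r + 4)*(r + 4)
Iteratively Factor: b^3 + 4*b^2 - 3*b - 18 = (b + 3)*(b^2 + b - 6) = (b + 3)^2*(b - 2)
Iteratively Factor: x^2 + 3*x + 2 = (x + 1)*(x + 2)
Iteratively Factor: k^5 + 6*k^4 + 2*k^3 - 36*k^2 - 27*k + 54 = (k + 3)*(k^4 + 3*k^3 - 7*k^2 - 15*k + 18) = (k - 1)*(k + 3)*(k^3 + 4*k^2 - 3*k - 18) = (k - 2)*(k - 1)*(k + 3)*(k^2 + 6*k + 9) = (k - 2)*(k - 1)*(k + 3)^2*(k + 3)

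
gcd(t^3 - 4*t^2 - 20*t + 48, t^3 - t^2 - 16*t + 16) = t + 4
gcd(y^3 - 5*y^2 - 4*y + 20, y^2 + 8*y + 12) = y + 2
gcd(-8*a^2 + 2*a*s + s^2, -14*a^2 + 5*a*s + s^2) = -2*a + s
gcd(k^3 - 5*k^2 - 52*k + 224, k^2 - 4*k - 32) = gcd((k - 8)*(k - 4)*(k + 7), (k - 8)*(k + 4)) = k - 8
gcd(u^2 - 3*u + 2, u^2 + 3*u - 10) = u - 2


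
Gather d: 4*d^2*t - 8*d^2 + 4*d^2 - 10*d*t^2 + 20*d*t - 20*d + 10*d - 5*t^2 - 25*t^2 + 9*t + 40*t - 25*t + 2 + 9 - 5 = d^2*(4*t - 4) + d*(-10*t^2 + 20*t - 10) - 30*t^2 + 24*t + 6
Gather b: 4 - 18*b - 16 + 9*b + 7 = -9*b - 5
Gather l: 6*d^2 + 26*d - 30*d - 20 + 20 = 6*d^2 - 4*d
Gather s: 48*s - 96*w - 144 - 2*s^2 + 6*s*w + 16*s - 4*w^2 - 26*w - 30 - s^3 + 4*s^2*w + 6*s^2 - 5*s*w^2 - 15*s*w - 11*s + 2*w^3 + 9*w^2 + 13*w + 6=-s^3 + s^2*(4*w + 4) + s*(-5*w^2 - 9*w + 53) + 2*w^3 + 5*w^2 - 109*w - 168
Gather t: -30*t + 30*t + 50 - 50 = 0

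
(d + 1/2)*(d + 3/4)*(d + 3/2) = d^3 + 11*d^2/4 + 9*d/4 + 9/16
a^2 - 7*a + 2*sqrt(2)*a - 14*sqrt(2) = (a - 7)*(a + 2*sqrt(2))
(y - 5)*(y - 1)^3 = y^4 - 8*y^3 + 18*y^2 - 16*y + 5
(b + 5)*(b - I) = b^2 + 5*b - I*b - 5*I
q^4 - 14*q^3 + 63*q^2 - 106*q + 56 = (q - 7)*(q - 4)*(q - 2)*(q - 1)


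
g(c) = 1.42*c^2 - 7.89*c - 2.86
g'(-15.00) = -50.49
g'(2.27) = -1.44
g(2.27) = -13.45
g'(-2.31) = -14.45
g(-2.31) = 22.94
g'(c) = 2.84*c - 7.89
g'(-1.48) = -12.09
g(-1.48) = 11.93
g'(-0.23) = -8.54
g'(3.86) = 3.07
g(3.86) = -12.16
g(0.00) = -2.86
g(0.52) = -6.58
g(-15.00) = 434.99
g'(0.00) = -7.89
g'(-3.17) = -16.89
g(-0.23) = -0.97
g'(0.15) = -7.46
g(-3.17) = 36.42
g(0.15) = -4.01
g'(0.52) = -6.41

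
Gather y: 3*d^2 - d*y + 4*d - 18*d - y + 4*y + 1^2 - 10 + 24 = 3*d^2 - 14*d + y*(3 - d) + 15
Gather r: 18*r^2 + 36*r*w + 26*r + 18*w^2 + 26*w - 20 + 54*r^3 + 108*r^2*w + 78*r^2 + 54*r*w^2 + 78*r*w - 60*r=54*r^3 + r^2*(108*w + 96) + r*(54*w^2 + 114*w - 34) + 18*w^2 + 26*w - 20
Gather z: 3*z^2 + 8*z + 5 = 3*z^2 + 8*z + 5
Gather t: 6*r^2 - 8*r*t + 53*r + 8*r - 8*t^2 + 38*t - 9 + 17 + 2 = 6*r^2 + 61*r - 8*t^2 + t*(38 - 8*r) + 10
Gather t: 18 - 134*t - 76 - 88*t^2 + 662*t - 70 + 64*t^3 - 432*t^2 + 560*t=64*t^3 - 520*t^2 + 1088*t - 128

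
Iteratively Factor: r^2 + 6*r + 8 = (r + 2)*(r + 4)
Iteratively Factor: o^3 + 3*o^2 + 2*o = (o + 2)*(o^2 + o) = (o + 1)*(o + 2)*(o)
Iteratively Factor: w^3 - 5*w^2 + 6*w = (w)*(w^2 - 5*w + 6) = w*(w - 3)*(w - 2)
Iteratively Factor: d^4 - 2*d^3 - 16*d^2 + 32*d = (d)*(d^3 - 2*d^2 - 16*d + 32) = d*(d + 4)*(d^2 - 6*d + 8) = d*(d - 2)*(d + 4)*(d - 4)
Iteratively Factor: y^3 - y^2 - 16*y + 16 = (y + 4)*(y^2 - 5*y + 4) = (y - 4)*(y + 4)*(y - 1)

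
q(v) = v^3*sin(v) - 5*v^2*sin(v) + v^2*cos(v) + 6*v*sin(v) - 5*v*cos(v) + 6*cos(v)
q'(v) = v^3*cos(v) + 2*v^2*sin(v) - 5*v^2*cos(v) - 5*v*sin(v) + 8*v*cos(v) - 5*cos(v)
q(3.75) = -3.89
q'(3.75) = -11.45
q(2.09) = -0.11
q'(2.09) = -1.00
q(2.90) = 0.02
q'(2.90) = 0.03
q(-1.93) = 28.20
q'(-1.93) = 0.25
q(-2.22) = 25.64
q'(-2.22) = 18.58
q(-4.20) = -185.30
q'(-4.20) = 147.54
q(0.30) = 4.79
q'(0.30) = -3.28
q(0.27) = 4.89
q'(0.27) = -3.39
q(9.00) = 117.51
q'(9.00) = -308.03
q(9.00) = 117.51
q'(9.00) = -308.03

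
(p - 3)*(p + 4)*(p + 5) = p^3 + 6*p^2 - 7*p - 60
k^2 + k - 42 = (k - 6)*(k + 7)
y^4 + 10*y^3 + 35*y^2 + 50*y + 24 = (y + 1)*(y + 2)*(y + 3)*(y + 4)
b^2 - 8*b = b*(b - 8)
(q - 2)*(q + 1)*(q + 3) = q^3 + 2*q^2 - 5*q - 6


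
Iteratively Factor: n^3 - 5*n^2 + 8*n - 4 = (n - 2)*(n^2 - 3*n + 2) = (n - 2)^2*(n - 1)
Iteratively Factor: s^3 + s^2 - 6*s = (s + 3)*(s^2 - 2*s) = s*(s + 3)*(s - 2)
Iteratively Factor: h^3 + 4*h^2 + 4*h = (h + 2)*(h^2 + 2*h) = (h + 2)^2*(h)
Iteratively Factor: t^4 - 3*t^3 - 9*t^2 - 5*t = (t + 1)*(t^3 - 4*t^2 - 5*t) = (t - 5)*(t + 1)*(t^2 + t) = t*(t - 5)*(t + 1)*(t + 1)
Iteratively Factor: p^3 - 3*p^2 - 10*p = (p - 5)*(p^2 + 2*p) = p*(p - 5)*(p + 2)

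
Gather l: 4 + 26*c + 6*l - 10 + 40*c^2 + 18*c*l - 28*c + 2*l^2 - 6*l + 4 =40*c^2 + 18*c*l - 2*c + 2*l^2 - 2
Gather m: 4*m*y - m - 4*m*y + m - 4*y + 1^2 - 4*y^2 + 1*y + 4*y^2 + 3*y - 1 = 0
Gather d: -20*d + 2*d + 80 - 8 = 72 - 18*d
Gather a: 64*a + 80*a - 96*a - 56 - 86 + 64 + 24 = 48*a - 54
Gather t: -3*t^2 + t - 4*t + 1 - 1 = -3*t^2 - 3*t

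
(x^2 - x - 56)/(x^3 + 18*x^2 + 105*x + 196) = (x - 8)/(x^2 + 11*x + 28)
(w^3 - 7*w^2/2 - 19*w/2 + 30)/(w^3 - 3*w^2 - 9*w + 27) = (w^2 - 13*w/2 + 10)/(w^2 - 6*w + 9)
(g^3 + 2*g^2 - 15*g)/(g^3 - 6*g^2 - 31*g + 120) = g/(g - 8)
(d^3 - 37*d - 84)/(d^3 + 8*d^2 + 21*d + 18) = (d^2 - 3*d - 28)/(d^2 + 5*d + 6)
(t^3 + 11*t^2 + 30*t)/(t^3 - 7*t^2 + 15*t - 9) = t*(t^2 + 11*t + 30)/(t^3 - 7*t^2 + 15*t - 9)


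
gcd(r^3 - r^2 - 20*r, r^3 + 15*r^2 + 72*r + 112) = r + 4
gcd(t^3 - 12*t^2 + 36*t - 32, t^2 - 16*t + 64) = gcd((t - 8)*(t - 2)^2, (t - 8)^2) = t - 8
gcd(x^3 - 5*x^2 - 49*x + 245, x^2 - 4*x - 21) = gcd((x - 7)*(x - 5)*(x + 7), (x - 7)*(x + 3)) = x - 7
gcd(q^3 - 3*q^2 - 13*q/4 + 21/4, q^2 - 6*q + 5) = q - 1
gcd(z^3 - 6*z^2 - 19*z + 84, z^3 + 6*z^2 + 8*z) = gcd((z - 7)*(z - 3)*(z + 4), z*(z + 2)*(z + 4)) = z + 4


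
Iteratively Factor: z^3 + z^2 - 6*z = (z - 2)*(z^2 + 3*z) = (z - 2)*(z + 3)*(z)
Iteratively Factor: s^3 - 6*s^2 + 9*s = (s - 3)*(s^2 - 3*s) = (s - 3)^2*(s)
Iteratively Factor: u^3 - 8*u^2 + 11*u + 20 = (u - 5)*(u^2 - 3*u - 4) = (u - 5)*(u - 4)*(u + 1)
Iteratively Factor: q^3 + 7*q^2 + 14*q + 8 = (q + 4)*(q^2 + 3*q + 2) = (q + 1)*(q + 4)*(q + 2)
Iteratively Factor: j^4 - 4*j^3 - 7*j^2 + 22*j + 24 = (j - 4)*(j^3 - 7*j - 6) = (j - 4)*(j + 1)*(j^2 - j - 6) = (j - 4)*(j + 1)*(j + 2)*(j - 3)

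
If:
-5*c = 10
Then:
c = -2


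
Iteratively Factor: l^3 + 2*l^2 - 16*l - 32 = (l + 4)*(l^2 - 2*l - 8) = (l - 4)*(l + 4)*(l + 2)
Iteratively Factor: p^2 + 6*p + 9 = (p + 3)*(p + 3)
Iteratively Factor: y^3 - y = (y)*(y^2 - 1) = y*(y + 1)*(y - 1)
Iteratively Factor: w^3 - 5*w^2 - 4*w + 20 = (w - 5)*(w^2 - 4) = (w - 5)*(w - 2)*(w + 2)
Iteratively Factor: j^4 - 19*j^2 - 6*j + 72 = (j + 3)*(j^3 - 3*j^2 - 10*j + 24) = (j - 4)*(j + 3)*(j^2 + j - 6) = (j - 4)*(j - 2)*(j + 3)*(j + 3)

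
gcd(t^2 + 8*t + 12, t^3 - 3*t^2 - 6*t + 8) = t + 2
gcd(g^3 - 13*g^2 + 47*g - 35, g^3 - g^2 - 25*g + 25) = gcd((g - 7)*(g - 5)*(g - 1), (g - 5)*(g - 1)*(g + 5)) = g^2 - 6*g + 5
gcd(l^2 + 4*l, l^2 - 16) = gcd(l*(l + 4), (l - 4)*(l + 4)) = l + 4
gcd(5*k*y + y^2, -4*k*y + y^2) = y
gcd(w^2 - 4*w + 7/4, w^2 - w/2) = w - 1/2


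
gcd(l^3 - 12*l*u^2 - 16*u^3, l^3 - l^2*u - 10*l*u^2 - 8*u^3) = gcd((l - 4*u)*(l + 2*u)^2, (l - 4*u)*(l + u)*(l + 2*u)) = -l^2 + 2*l*u + 8*u^2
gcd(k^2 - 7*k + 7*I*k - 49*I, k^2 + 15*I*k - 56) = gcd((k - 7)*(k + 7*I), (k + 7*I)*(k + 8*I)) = k + 7*I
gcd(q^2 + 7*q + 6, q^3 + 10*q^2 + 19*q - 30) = q + 6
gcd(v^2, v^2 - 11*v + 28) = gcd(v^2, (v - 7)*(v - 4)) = 1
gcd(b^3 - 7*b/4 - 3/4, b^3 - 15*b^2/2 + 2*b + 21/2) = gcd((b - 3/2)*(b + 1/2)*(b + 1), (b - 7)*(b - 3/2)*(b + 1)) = b^2 - b/2 - 3/2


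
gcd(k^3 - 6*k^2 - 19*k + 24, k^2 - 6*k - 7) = 1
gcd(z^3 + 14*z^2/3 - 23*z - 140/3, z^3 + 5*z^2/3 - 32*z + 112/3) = z^2 + 3*z - 28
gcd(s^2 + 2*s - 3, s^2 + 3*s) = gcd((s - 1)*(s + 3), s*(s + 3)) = s + 3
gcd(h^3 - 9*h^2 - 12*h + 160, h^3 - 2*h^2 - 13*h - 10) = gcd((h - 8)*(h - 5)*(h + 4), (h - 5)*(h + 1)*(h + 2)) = h - 5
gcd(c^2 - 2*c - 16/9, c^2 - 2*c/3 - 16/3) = c - 8/3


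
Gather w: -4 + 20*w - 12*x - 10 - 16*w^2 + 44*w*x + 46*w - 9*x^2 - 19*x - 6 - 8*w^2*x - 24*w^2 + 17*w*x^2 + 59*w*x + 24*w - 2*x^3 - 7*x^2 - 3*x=w^2*(-8*x - 40) + w*(17*x^2 + 103*x + 90) - 2*x^3 - 16*x^2 - 34*x - 20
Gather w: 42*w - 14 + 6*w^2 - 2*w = 6*w^2 + 40*w - 14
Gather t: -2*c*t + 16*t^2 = -2*c*t + 16*t^2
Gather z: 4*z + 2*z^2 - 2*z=2*z^2 + 2*z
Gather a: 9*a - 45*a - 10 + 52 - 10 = 32 - 36*a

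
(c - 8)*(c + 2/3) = c^2 - 22*c/3 - 16/3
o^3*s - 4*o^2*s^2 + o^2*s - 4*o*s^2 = o*(o - 4*s)*(o*s + s)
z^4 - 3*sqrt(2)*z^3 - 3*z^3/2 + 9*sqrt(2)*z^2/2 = z^2*(z - 3/2)*(z - 3*sqrt(2))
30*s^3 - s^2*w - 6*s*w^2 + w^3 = (-5*s + w)*(-3*s + w)*(2*s + w)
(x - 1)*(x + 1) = x^2 - 1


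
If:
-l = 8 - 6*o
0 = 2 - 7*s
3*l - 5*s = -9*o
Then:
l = -148/63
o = 178/189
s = 2/7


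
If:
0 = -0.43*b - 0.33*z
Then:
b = -0.767441860465116*z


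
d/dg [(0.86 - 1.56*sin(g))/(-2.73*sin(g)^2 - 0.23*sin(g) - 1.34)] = (-4.2588*sin(g)^2 + 4.6956*sin(g) + 2.2882)*cos(g)/(7.4529*sin(g)^4 + 1.2558*sin(g)^3 + 7.3693*sin(g)^2 + 0.6164*sin(g) + 1.7956)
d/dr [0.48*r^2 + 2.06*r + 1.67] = 0.96*r + 2.06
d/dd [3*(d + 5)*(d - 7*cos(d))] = 3*d + 3*(d + 5)*(7*sin(d) + 1) - 21*cos(d)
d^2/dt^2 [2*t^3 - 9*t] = 12*t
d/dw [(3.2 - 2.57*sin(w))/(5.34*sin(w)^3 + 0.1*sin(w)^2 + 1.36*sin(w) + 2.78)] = (27.4476*sin(w)^3 - 51.007*sin(w)^2 - 0.64*sin(w) - 11.4966)*cos(w)/(28.5156*sin(w)^6 + 1.068*sin(w)^5 + 14.5348*sin(w)^4 + 29.9624*sin(w)^3 + 2.4056*sin(w)^2 + 7.5616*sin(w) + 7.7284)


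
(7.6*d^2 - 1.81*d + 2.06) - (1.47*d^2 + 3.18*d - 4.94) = 6.13*d^2 - 4.99*d + 7.0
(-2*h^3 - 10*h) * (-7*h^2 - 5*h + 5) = 14*h^5 + 10*h^4 + 60*h^3 + 50*h^2 - 50*h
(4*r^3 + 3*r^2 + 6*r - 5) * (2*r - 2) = 8*r^4 - 2*r^3 + 6*r^2 - 22*r + 10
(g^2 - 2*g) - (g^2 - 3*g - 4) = g + 4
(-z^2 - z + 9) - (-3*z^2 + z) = 2*z^2 - 2*z + 9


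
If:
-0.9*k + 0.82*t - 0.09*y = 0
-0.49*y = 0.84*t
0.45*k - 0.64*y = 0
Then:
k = 0.00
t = 0.00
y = 0.00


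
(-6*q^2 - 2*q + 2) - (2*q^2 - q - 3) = -8*q^2 - q + 5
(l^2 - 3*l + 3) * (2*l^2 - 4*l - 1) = 2*l^4 - 10*l^3 + 17*l^2 - 9*l - 3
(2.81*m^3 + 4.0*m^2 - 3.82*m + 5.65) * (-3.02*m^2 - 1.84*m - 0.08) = -8.4862*m^5 - 17.2504*m^4 + 3.9516*m^3 - 10.3542*m^2 - 10.0904*m - 0.452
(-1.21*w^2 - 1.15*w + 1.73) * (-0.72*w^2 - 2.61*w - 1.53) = 0.8712*w^4 + 3.9861*w^3 + 3.6072*w^2 - 2.7558*w - 2.6469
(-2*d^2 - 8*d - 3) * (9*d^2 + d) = -18*d^4 - 74*d^3 - 35*d^2 - 3*d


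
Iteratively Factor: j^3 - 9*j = (j + 3)*(j^2 - 3*j) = (j - 3)*(j + 3)*(j)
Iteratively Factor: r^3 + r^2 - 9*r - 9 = (r + 1)*(r^2 - 9) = (r + 1)*(r + 3)*(r - 3)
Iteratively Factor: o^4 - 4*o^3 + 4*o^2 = (o - 2)*(o^3 - 2*o^2) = o*(o - 2)*(o^2 - 2*o) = o^2*(o - 2)*(o - 2)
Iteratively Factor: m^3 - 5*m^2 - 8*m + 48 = (m - 4)*(m^2 - m - 12) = (m - 4)*(m + 3)*(m - 4)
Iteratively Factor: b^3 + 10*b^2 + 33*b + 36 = (b + 3)*(b^2 + 7*b + 12) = (b + 3)^2*(b + 4)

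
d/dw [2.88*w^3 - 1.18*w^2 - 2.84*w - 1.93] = 8.64*w^2 - 2.36*w - 2.84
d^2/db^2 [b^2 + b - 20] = 2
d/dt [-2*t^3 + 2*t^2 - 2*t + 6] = -6*t^2 + 4*t - 2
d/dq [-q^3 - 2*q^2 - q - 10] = -3*q^2 - 4*q - 1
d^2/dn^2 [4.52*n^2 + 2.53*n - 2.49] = 9.04000000000000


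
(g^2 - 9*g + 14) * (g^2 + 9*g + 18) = g^4 - 49*g^2 - 36*g + 252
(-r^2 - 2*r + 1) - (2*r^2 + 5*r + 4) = -3*r^2 - 7*r - 3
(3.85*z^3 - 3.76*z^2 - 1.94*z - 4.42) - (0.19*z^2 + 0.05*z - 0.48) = 3.85*z^3 - 3.95*z^2 - 1.99*z - 3.94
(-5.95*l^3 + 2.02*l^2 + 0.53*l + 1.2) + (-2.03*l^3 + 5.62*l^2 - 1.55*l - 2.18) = -7.98*l^3 + 7.64*l^2 - 1.02*l - 0.98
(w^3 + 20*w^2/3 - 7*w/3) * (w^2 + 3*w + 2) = w^5 + 29*w^4/3 + 59*w^3/3 + 19*w^2/3 - 14*w/3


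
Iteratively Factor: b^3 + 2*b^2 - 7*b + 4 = (b + 4)*(b^2 - 2*b + 1) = (b - 1)*(b + 4)*(b - 1)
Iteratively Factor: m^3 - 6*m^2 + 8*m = (m - 2)*(m^2 - 4*m) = m*(m - 2)*(m - 4)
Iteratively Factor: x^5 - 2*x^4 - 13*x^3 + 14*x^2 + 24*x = (x + 3)*(x^4 - 5*x^3 + 2*x^2 + 8*x) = x*(x + 3)*(x^3 - 5*x^2 + 2*x + 8) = x*(x + 1)*(x + 3)*(x^2 - 6*x + 8) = x*(x - 4)*(x + 1)*(x + 3)*(x - 2)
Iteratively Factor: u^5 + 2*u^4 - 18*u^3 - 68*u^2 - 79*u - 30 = (u + 2)*(u^4 - 18*u^2 - 32*u - 15) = (u - 5)*(u + 2)*(u^3 + 5*u^2 + 7*u + 3) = (u - 5)*(u + 2)*(u + 3)*(u^2 + 2*u + 1) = (u - 5)*(u + 1)*(u + 2)*(u + 3)*(u + 1)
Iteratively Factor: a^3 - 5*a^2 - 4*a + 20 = (a - 5)*(a^2 - 4) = (a - 5)*(a + 2)*(a - 2)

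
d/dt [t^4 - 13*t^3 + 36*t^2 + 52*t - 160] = 4*t^3 - 39*t^2 + 72*t + 52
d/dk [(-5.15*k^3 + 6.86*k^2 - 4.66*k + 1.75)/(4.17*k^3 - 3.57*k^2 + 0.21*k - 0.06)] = (-10.2207*k^4 + 36.7014*k^3 - 36.1611*k^2 + 11.6718*k - 0.0879)/(17.3889*k^6 - 29.7738*k^5 + 14.4963*k^4 - 1.9998*k^3 + 0.4725*k^2 - 0.0252*k + 0.0036)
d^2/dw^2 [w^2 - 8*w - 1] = 2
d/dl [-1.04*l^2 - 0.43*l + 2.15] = -2.08*l - 0.43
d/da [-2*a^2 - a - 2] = -4*a - 1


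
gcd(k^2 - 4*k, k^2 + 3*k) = k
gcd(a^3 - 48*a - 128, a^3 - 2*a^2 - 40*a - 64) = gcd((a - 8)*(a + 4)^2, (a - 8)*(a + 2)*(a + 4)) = a^2 - 4*a - 32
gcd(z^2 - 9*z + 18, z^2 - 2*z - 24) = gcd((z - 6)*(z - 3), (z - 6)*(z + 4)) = z - 6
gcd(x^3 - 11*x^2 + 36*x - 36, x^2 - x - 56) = 1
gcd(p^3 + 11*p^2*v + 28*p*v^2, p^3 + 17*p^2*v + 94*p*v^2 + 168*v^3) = p^2 + 11*p*v + 28*v^2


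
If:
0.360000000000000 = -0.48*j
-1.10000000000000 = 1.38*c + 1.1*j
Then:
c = -0.20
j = -0.75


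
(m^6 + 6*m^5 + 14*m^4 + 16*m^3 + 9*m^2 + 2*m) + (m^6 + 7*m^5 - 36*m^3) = 2*m^6 + 13*m^5 + 14*m^4 - 20*m^3 + 9*m^2 + 2*m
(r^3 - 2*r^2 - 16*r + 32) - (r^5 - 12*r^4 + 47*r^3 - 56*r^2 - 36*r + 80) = -r^5 + 12*r^4 - 46*r^3 + 54*r^2 + 20*r - 48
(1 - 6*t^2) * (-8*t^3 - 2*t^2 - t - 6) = 48*t^5 + 12*t^4 - 2*t^3 + 34*t^2 - t - 6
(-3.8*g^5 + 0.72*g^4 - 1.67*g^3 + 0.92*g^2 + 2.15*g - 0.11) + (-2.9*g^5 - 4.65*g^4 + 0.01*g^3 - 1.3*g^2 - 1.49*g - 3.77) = -6.7*g^5 - 3.93*g^4 - 1.66*g^3 - 0.38*g^2 + 0.66*g - 3.88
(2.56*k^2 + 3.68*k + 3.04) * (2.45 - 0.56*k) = -1.4336*k^3 + 4.2112*k^2 + 7.3136*k + 7.448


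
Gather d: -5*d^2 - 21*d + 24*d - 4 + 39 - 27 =-5*d^2 + 3*d + 8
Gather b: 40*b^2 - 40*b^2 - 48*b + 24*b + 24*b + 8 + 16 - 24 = 0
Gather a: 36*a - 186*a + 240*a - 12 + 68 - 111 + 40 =90*a - 15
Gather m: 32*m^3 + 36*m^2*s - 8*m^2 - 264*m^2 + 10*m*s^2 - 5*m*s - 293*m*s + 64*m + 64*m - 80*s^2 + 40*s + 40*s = 32*m^3 + m^2*(36*s - 272) + m*(10*s^2 - 298*s + 128) - 80*s^2 + 80*s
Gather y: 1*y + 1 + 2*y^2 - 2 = 2*y^2 + y - 1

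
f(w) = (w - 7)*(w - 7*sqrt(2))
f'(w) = 2*w - 7*sqrt(2) - 7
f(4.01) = 17.61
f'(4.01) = -8.88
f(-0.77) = 82.90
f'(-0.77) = -18.44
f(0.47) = 61.57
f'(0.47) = -15.96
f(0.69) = 58.11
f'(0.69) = -15.52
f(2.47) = 33.66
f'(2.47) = -11.96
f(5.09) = 9.19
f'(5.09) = -6.72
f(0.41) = 62.54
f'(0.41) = -16.08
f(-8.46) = 283.84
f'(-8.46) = -33.82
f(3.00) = 27.60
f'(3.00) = -10.90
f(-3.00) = 128.99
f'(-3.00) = -22.90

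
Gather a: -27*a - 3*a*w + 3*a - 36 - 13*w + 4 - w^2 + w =a*(-3*w - 24) - w^2 - 12*w - 32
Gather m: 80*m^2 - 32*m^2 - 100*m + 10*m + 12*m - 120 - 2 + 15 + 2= 48*m^2 - 78*m - 105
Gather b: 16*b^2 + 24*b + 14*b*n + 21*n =16*b^2 + b*(14*n + 24) + 21*n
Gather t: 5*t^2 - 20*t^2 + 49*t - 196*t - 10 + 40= -15*t^2 - 147*t + 30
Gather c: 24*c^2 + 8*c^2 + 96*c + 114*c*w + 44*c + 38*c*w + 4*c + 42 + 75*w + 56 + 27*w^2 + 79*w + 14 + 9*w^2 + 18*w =32*c^2 + c*(152*w + 144) + 36*w^2 + 172*w + 112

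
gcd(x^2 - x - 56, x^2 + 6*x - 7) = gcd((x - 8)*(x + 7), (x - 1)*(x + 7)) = x + 7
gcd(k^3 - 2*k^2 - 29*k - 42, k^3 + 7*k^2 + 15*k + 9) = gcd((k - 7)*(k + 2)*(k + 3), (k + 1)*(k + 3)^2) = k + 3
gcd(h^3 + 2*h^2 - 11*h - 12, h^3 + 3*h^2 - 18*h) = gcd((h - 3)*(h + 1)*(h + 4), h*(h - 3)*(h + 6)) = h - 3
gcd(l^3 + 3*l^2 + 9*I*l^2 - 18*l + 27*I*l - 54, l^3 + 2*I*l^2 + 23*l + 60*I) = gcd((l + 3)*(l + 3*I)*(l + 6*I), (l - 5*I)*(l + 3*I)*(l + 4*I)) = l + 3*I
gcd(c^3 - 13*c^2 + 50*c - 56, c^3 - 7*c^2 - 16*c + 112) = c^2 - 11*c + 28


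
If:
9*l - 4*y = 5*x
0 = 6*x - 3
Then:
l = 4*y/9 + 5/18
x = 1/2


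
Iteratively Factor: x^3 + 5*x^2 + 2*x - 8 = (x + 2)*(x^2 + 3*x - 4) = (x + 2)*(x + 4)*(x - 1)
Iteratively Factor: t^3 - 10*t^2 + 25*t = (t - 5)*(t^2 - 5*t) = (t - 5)^2*(t)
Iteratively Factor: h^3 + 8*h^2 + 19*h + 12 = (h + 4)*(h^2 + 4*h + 3) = (h + 3)*(h + 4)*(h + 1)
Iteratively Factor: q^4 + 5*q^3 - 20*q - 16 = (q + 2)*(q^3 + 3*q^2 - 6*q - 8) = (q - 2)*(q + 2)*(q^2 + 5*q + 4) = (q - 2)*(q + 2)*(q + 4)*(q + 1)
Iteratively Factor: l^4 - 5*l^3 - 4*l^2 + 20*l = (l + 2)*(l^3 - 7*l^2 + 10*l) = (l - 2)*(l + 2)*(l^2 - 5*l) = (l - 5)*(l - 2)*(l + 2)*(l)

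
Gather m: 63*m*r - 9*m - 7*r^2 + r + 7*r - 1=m*(63*r - 9) - 7*r^2 + 8*r - 1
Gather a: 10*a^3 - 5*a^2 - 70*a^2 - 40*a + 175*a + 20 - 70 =10*a^3 - 75*a^2 + 135*a - 50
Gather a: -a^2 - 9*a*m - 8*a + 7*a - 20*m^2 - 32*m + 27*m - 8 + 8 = -a^2 + a*(-9*m - 1) - 20*m^2 - 5*m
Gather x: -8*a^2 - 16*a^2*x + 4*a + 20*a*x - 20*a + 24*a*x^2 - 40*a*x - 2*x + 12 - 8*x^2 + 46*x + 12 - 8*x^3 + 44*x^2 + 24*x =-8*a^2 - 16*a - 8*x^3 + x^2*(24*a + 36) + x*(-16*a^2 - 20*a + 68) + 24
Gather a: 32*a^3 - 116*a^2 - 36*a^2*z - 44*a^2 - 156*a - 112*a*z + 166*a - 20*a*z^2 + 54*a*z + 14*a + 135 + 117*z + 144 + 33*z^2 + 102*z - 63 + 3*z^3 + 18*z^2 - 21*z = 32*a^3 + a^2*(-36*z - 160) + a*(-20*z^2 - 58*z + 24) + 3*z^3 + 51*z^2 + 198*z + 216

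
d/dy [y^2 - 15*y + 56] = 2*y - 15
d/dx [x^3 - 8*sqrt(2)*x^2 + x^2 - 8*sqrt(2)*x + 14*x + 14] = 3*x^2 - 16*sqrt(2)*x + 2*x - 8*sqrt(2) + 14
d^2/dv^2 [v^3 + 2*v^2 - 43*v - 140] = 6*v + 4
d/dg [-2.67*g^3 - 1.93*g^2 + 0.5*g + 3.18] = -8.01*g^2 - 3.86*g + 0.5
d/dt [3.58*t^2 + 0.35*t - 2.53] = 7.16*t + 0.35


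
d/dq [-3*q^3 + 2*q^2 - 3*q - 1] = -9*q^2 + 4*q - 3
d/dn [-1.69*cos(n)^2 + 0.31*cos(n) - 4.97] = (3.38*cos(n) - 0.31)*sin(n)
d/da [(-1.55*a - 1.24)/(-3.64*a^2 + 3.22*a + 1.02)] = (-5.642*a^2 - 9.0272*a + 2.4118)/(13.2496*a^4 - 23.4416*a^3 + 2.9428*a^2 + 6.5688*a + 1.0404)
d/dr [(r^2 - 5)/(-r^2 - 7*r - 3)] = (-7*r^2 - 16*r - 35)/(r^4 + 14*r^3 + 55*r^2 + 42*r + 9)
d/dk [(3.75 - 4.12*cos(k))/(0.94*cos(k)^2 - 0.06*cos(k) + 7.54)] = (-3.8728*cos(k)^2 + 7.05*cos(k) + 30.8398)*sin(k)/(0.8836*cos(k)^4 - 0.1128*cos(k)^3 + 14.1788*cos(k)^2 - 0.9048*cos(k) + 56.8516)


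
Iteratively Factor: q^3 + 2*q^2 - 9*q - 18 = (q - 3)*(q^2 + 5*q + 6) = (q - 3)*(q + 3)*(q + 2)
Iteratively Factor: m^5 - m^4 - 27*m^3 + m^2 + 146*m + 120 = (m + 2)*(m^4 - 3*m^3 - 21*m^2 + 43*m + 60) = (m + 1)*(m + 2)*(m^3 - 4*m^2 - 17*m + 60) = (m + 1)*(m + 2)*(m + 4)*(m^2 - 8*m + 15) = (m - 3)*(m + 1)*(m + 2)*(m + 4)*(m - 5)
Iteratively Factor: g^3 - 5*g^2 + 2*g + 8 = (g + 1)*(g^2 - 6*g + 8) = (g - 2)*(g + 1)*(g - 4)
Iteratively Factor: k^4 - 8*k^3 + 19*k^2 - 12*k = (k - 4)*(k^3 - 4*k^2 + 3*k) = k*(k - 4)*(k^2 - 4*k + 3) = k*(k - 4)*(k - 1)*(k - 3)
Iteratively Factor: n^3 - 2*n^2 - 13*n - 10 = (n - 5)*(n^2 + 3*n + 2) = (n - 5)*(n + 1)*(n + 2)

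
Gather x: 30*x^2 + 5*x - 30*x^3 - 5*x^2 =-30*x^3 + 25*x^2 + 5*x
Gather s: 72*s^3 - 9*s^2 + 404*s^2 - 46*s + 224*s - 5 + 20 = 72*s^3 + 395*s^2 + 178*s + 15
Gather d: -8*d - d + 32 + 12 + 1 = 45 - 9*d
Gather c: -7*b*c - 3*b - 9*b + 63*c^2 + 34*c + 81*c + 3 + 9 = -12*b + 63*c^2 + c*(115 - 7*b) + 12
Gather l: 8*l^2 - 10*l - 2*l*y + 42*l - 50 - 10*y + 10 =8*l^2 + l*(32 - 2*y) - 10*y - 40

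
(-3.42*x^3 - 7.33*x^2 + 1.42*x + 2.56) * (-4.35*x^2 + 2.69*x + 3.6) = 14.877*x^5 + 22.6857*x^4 - 38.2067*x^3 - 33.7042*x^2 + 11.9984*x + 9.216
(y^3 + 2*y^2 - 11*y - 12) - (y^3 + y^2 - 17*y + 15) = y^2 + 6*y - 27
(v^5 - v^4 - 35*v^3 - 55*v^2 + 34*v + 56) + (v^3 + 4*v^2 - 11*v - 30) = v^5 - v^4 - 34*v^3 - 51*v^2 + 23*v + 26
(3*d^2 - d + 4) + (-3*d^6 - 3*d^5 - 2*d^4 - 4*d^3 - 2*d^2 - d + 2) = -3*d^6 - 3*d^5 - 2*d^4 - 4*d^3 + d^2 - 2*d + 6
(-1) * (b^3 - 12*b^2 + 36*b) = -b^3 + 12*b^2 - 36*b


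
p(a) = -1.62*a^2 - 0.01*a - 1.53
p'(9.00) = -29.17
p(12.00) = -234.93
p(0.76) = -2.47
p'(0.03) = -0.11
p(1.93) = -7.58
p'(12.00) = -38.89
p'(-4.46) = 14.44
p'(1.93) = -6.26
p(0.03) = -1.53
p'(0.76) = -2.47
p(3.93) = -26.59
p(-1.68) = -6.09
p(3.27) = -18.89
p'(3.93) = -12.74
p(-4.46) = -33.71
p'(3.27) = -10.60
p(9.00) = -132.84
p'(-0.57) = 1.84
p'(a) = -3.24*a - 0.01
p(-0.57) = -2.05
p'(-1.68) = 5.43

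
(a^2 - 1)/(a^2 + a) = (a - 1)/a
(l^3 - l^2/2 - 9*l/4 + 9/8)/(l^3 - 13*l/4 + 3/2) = (l + 3/2)/(l + 2)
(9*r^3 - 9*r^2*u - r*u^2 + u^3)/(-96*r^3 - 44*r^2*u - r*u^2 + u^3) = (-3*r^2 + 4*r*u - u^2)/(32*r^2 + 4*r*u - u^2)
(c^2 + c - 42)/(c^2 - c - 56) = (c - 6)/(c - 8)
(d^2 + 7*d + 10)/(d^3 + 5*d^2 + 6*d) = (d + 5)/(d*(d + 3))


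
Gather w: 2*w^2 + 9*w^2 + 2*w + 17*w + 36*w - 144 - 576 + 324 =11*w^2 + 55*w - 396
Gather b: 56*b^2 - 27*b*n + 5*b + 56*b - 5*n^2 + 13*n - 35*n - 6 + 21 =56*b^2 + b*(61 - 27*n) - 5*n^2 - 22*n + 15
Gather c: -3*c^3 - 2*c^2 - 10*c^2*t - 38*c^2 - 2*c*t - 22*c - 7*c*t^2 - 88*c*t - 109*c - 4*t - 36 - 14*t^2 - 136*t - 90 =-3*c^3 + c^2*(-10*t - 40) + c*(-7*t^2 - 90*t - 131) - 14*t^2 - 140*t - 126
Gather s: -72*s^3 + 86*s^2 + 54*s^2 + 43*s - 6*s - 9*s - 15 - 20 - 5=-72*s^3 + 140*s^2 + 28*s - 40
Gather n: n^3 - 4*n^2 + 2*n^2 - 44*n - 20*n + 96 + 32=n^3 - 2*n^2 - 64*n + 128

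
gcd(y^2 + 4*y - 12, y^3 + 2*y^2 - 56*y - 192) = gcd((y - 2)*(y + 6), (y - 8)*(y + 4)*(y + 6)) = y + 6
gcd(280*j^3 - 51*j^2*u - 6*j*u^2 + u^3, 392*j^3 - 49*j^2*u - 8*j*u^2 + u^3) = -56*j^2 - j*u + u^2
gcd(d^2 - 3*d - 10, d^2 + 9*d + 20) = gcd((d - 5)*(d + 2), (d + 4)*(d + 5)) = 1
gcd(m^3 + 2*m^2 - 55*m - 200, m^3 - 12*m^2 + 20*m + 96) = m - 8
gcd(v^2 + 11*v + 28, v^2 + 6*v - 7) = v + 7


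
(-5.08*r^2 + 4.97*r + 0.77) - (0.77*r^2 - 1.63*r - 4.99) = -5.85*r^2 + 6.6*r + 5.76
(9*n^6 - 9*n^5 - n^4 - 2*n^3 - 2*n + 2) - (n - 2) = 9*n^6 - 9*n^5 - n^4 - 2*n^3 - 3*n + 4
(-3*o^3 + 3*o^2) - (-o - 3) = -3*o^3 + 3*o^2 + o + 3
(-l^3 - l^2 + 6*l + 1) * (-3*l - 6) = 3*l^4 + 9*l^3 - 12*l^2 - 39*l - 6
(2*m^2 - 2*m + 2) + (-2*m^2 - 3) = -2*m - 1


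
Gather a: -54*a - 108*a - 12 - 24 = -162*a - 36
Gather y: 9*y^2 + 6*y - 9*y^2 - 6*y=0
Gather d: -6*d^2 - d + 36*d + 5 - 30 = -6*d^2 + 35*d - 25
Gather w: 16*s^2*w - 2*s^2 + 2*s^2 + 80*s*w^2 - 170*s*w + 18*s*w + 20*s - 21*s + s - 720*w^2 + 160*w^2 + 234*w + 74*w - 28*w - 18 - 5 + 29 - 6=w^2*(80*s - 560) + w*(16*s^2 - 152*s + 280)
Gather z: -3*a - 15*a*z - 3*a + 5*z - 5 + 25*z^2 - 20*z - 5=-6*a + 25*z^2 + z*(-15*a - 15) - 10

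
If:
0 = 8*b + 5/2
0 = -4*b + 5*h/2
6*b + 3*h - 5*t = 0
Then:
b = -5/16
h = -1/2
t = -27/40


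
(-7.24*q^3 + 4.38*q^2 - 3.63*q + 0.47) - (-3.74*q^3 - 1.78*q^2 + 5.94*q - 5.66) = -3.5*q^3 + 6.16*q^2 - 9.57*q + 6.13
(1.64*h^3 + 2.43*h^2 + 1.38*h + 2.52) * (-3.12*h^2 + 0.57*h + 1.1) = -5.1168*h^5 - 6.6468*h^4 - 1.1165*h^3 - 4.4028*h^2 + 2.9544*h + 2.772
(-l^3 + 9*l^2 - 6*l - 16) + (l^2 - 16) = -l^3 + 10*l^2 - 6*l - 32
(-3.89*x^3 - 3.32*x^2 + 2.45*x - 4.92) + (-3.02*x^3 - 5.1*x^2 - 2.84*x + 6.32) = -6.91*x^3 - 8.42*x^2 - 0.39*x + 1.4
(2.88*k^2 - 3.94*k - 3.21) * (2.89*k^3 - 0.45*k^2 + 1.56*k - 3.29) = 8.3232*k^5 - 12.6826*k^4 - 3.0111*k^3 - 14.1771*k^2 + 7.955*k + 10.5609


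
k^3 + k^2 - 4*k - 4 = (k - 2)*(k + 1)*(k + 2)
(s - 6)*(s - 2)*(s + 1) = s^3 - 7*s^2 + 4*s + 12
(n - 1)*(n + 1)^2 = n^3 + n^2 - n - 1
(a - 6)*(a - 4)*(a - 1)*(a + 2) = a^4 - 9*a^3 + 12*a^2 + 44*a - 48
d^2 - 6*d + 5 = (d - 5)*(d - 1)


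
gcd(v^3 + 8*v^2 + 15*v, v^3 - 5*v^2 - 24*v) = v^2 + 3*v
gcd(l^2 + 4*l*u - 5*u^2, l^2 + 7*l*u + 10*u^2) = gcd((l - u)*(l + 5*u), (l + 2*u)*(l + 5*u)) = l + 5*u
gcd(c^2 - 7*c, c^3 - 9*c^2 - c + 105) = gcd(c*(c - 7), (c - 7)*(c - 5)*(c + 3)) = c - 7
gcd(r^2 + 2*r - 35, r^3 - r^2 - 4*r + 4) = 1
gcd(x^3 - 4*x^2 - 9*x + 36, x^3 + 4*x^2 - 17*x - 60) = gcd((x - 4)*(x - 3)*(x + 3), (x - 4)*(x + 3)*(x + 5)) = x^2 - x - 12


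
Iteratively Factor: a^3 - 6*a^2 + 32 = (a - 4)*(a^2 - 2*a - 8) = (a - 4)*(a + 2)*(a - 4)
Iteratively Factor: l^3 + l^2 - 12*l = (l - 3)*(l^2 + 4*l) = (l - 3)*(l + 4)*(l)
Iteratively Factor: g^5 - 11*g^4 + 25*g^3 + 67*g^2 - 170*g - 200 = (g + 1)*(g^4 - 12*g^3 + 37*g^2 + 30*g - 200) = (g - 5)*(g + 1)*(g^3 - 7*g^2 + 2*g + 40) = (g - 5)*(g + 1)*(g + 2)*(g^2 - 9*g + 20) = (g - 5)*(g - 4)*(g + 1)*(g + 2)*(g - 5)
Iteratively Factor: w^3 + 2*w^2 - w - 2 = (w - 1)*(w^2 + 3*w + 2) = (w - 1)*(w + 2)*(w + 1)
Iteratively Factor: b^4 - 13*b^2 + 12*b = (b + 4)*(b^3 - 4*b^2 + 3*b) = (b - 3)*(b + 4)*(b^2 - b) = (b - 3)*(b - 1)*(b + 4)*(b)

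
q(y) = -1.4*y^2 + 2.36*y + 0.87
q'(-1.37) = 6.20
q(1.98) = 0.05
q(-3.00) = -18.81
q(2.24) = -0.87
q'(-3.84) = 13.11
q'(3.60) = -7.72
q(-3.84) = -28.84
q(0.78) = 1.86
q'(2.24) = -3.91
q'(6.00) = -14.44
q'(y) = 2.36 - 2.8*y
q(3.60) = -8.78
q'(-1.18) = 5.66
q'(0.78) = 0.18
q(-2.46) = -13.41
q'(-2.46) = 9.25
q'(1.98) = -3.18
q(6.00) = -35.37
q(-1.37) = -4.99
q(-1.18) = -3.86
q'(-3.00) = 10.76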